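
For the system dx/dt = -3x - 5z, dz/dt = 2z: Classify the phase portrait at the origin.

saddle

A = [[-3,-5],[0,2]]; det(A-λI) = λ^2 + λ - 6.
λ = -3, 2: opposite signs.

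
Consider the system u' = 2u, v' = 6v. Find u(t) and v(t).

u(t) = K_2e^(2t), v(t) = -K_1e^(6t)

Coefficient matrix A = [[2, 0], [0, 6]].
Characteristic polynomial det(A - λI) = λ^2 - 8λ + 12 = 0.
Eigenvalues λ = 6, 2.
For λ=6: (A-λI) row 1 is [-4, 0], so an eigenvector is (0, -1).
For λ=2: (A-λI) row 2 is [0, 4], so an eigenvector is (1, 0).
General solution: K_1e^(6t)(0,-1) + K_2e^(2t)(1,0).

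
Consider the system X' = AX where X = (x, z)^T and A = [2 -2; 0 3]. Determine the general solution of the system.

Coefficient matrix A = [[2, -2], [0, 3]].
Characteristic polynomial det(A - λI) = λ^2 - 5λ + 6 = 0.
Eigenvalues λ = 3, 2.
For λ=3: (A-λI) row 1 is [-1, -2], so an eigenvector is (2, -1).
For λ=2: (A-λI) row 1 is [0, -2], so an eigenvector is (-1, 0).
General solution: K_1e^(3t)(2,-1) + K_2e^(2t)(-1,0).

x(t) = 2K_1e^(3t) - K_2e^(2t), z(t) = -K_1e^(3t)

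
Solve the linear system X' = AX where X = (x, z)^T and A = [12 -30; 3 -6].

x(t) = c_1e^(3t)sin(3t) - 3c_1e^(3t)cos(3t) - 3c_2e^(3t)sin(3t) - c_2e^(3t)cos(3t), z(t) = -c_1e^(3t)cos(3t) - c_2e^(3t)sin(3t)

Coefficient matrix A = [[12, -30], [3, -6]].
Characteristic polynomial det(A - λI) = λ^2 - 6λ + 18 = 0.
Eigenvalues λ = 3 ± 3i (complex conjugate pair).
For λ=3+3i: an eigenvector is (-3,-1) - i(1,0) = (-3 - i, -1).
A real fundamental pair from Re and Im of e^((3+3i)t)v: X_1 = e^(3t)(cos(3t)·(-3,-1) + sin(3t)·(1,0)), X_2 = e^(3t)(sin(3t)·(-3,-1) - cos(3t)·(1,0)).
General solution: c_1X_1 + c_2X_2.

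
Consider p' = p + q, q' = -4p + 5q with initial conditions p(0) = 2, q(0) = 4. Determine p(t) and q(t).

Coefficient matrix A = [[1, 1], [-4, 5]].
Characteristic polynomial det(A - λI) = λ^2 - 6λ + 9 = 0.
Single eigenvalue λ = 3 with algebraic multiplicity 2.
Eigenvector v = (1,2); generalized eigenvector w with (A-λI)w=v is (-1,-1).
General solution: e^(3t)[C_1·v + C_2·(t·v + w)].
Applying p(0)=2, q(0)=4 gives C_1=2, C_2=0.

p(t) = 2e^(3t), q(t) = 4e^(3t)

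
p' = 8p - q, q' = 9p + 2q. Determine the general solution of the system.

p(t) = -c_1e^(5t) - c_2te^(5t), q(t) = -3c_1e^(5t) - 3c_2te^(5t) + c_2e^(5t)

Coefficient matrix A = [[8, -1], [9, 2]].
Characteristic polynomial det(A - λI) = λ^2 - 10λ + 25 = 0.
Single eigenvalue λ = 5 with algebraic multiplicity 2.
Eigenvector v = (-1,-3); generalized eigenvector w with (A-λI)w=v is (0,1).
General solution: e^(5t)[c_1·v + c_2·(t·v + w)].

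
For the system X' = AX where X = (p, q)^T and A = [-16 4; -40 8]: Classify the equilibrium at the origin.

stable spiral

A = [[-16,4],[-40,8]]; det(A-λI) = λ^2 + 8λ + 32.
λ = -4 ± 4i: negative real part.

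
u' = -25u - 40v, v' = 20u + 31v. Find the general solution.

Coefficient matrix A = [[-25, -40], [20, 31]].
Characteristic polynomial det(A - λI) = λ^2 - 6λ + 25 = 0.
Eigenvalues λ = 3 ± 4i (complex conjugate pair).
For λ=3+4i: an eigenvector is (3,-2) - i(-1,1) = (3 + i, -2 - i).
A real fundamental pair from Re and Im of e^((3+4i)t)v: X_1 = e^(3t)(cos(4t)·(3,-2) + sin(4t)·(-1,1)), X_2 = e^(3t)(sin(4t)·(3,-2) - cos(4t)·(-1,1)).
General solution: K_1X_1 + K_2X_2.

u(t) = -K_1e^(3t)sin(4t) + 3K_1e^(3t)cos(4t) + 3K_2e^(3t)sin(4t) + K_2e^(3t)cos(4t), v(t) = K_1e^(3t)sin(4t) - 2K_1e^(3t)cos(4t) - 2K_2e^(3t)sin(4t) - K_2e^(3t)cos(4t)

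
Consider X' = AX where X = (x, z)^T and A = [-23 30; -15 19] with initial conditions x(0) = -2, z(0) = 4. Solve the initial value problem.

Coefficient matrix A = [[-23, 30], [-15, 19]].
Characteristic polynomial det(A - λI) = λ^2 + 4λ + 13 = 0.
Eigenvalues λ = -2 ± 3i (complex conjugate pair).
For λ=-2+3i: an eigenvector is (-3,-2) - i(1,1) = (-3 - i, -2 - i).
A real fundamental pair from Re and Im of e^((-2+3i)t)v: X_1 = e^(-2t)(cos(3t)·(-3,-2) + sin(3t)·(1,1)), X_2 = e^(-2t)(sin(3t)·(-3,-2) - cos(3t)·(1,1)).
General solution: C_1X_1 + C_2X_2.
Applying x(0)=-2, z(0)=4 gives C_1=6, C_2=-16.

x(t) = 54e^(-2t)sin(3t) - 2e^(-2t)cos(3t), z(t) = 38e^(-2t)sin(3t) + 4e^(-2t)cos(3t)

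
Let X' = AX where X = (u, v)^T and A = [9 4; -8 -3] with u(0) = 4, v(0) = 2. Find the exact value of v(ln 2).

-296

A = [[9,4],[-8,-3]]; eigenvalues λ = 5, 1.
Eigenvectors: (1,-1) for λ=5, (1,-2) for λ=1.
From the initial condition, c_1 = 10, c_2 = -6.
v(ln 2) = (10)(2^5)(-1) + (-6)(2^1)(-2) = -296.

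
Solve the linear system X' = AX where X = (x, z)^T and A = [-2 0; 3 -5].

x(t) = -K_2e^(-2t), z(t) = K_1e^(-5t) - K_2e^(-2t)

Coefficient matrix A = [[-2, 0], [3, -5]].
Characteristic polynomial det(A - λI) = λ^2 + 7λ + 10 = 0.
Eigenvalues λ = -5, -2.
For λ=-5: (A-λI) row 1 is [3, 0], so an eigenvector is (0, 1).
For λ=-2: (A-λI) row 2 is [3, -3], so an eigenvector is (-1, -1).
General solution: K_1e^(-5t)(0,1) + K_2e^(-2t)(-1,-1).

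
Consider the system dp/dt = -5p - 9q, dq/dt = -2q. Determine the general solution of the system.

p(t) = 3C_1e^(-2t) - C_2e^(-5t), q(t) = -C_1e^(-2t)

Coefficient matrix A = [[-5, -9], [0, -2]].
Characteristic polynomial det(A - λI) = λ^2 + 7λ + 10 = 0.
Eigenvalues λ = -2, -5.
For λ=-2: (A-λI) row 1 is [-3, -9], so an eigenvector is (3, -1).
For λ=-5: (A-λI) row 1 is [0, -9], so an eigenvector is (-1, 0).
General solution: C_1e^(-2t)(3,-1) + C_2e^(-5t)(-1,0).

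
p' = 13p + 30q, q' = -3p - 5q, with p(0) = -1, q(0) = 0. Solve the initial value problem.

p(t) = -3e^(4t)sin(3t) - e^(4t)cos(3t), q(t) = e^(4t)sin(3t)

Coefficient matrix A = [[13, 30], [-3, -5]].
Characteristic polynomial det(A - λI) = λ^2 - 8λ + 25 = 0.
Eigenvalues λ = 4 ± 3i (complex conjugate pair).
For λ=4+3i: an eigenvector is (3,-1) - i(-1,0) = (3 + i, -1).
A real fundamental pair from Re and Im of e^((4+3i)t)v: X_1 = e^(4t)(cos(3t)·(3,-1) + sin(3t)·(-1,0)), X_2 = e^(4t)(sin(3t)·(3,-1) - cos(3t)·(-1,0)).
General solution: c_1X_1 + c_2X_2.
Applying p(0)=-1, q(0)=0 gives c_1=0, c_2=-1.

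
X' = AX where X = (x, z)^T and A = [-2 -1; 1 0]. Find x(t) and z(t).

x(t) = -C_1e^(-t) - C_2te^(-t), z(t) = C_1e^(-t) + C_2te^(-t) + C_2e^(-t)

Coefficient matrix A = [[-2, -1], [1, 0]].
Characteristic polynomial det(A - λI) = λ^2 + 2λ + 1 = 0.
Single eigenvalue λ = -1 with algebraic multiplicity 2.
Eigenvector v = (-1,1); generalized eigenvector w with (A-λI)w=v is (0,1).
General solution: e^(-t)[C_1·v + C_2·(t·v + w)].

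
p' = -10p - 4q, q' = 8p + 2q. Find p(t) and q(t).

Coefficient matrix A = [[-10, -4], [8, 2]].
Characteristic polynomial det(A - λI) = λ^2 + 8λ + 12 = 0.
Eigenvalues λ = -2, -6.
For λ=-2: (A-λI) row 1 is [-8, -4], so an eigenvector is (1, -2).
For λ=-6: (A-λI) row 1 is [-4, -4], so an eigenvector is (-1, 1).
General solution: K_1e^(-2t)(1,-2) + K_2e^(-6t)(-1,1).

p(t) = K_1e^(-2t) - K_2e^(-6t), q(t) = -2K_1e^(-2t) + K_2e^(-6t)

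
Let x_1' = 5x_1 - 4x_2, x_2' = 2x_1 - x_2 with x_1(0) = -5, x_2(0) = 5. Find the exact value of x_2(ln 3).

A = [[5,-4],[2,-1]]; eigenvalues λ = 1, 3.
Eigenvectors: (1,1) for λ=1, (2,1) for λ=3.
From the initial condition, c_1 = 15, c_2 = -10.
x_2(ln 3) = (15)(3^1)(1) + (-10)(3^3)(1) = -225.

-225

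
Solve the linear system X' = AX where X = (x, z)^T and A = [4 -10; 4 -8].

x(t) = K_1e^(-2t)sin(2t) + 2K_1e^(-2t)cos(2t) + 2K_2e^(-2t)sin(2t) - K_2e^(-2t)cos(2t), z(t) = K_1e^(-2t)sin(2t) + K_1e^(-2t)cos(2t) + K_2e^(-2t)sin(2t) - K_2e^(-2t)cos(2t)

Coefficient matrix A = [[4, -10], [4, -8]].
Characteristic polynomial det(A - λI) = λ^2 + 4λ + 8 = 0.
Eigenvalues λ = -2 ± 2i (complex conjugate pair).
For λ=-2+2i: an eigenvector is (2,1) - i(1,1) = (2 - i, 1 - i).
A real fundamental pair from Re and Im of e^((-2+2i)t)v: X_1 = e^(-2t)(cos(2t)·(2,1) + sin(2t)·(1,1)), X_2 = e^(-2t)(sin(2t)·(2,1) - cos(2t)·(1,1)).
General solution: K_1X_1 + K_2X_2.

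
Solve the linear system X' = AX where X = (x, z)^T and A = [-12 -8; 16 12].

Coefficient matrix A = [[-12, -8], [16, 12]].
Characteristic polynomial det(A - λI) = λ^2 - 16 = 0.
Eigenvalues λ = -4, 4.
For λ=-4: (A-λI) row 1 is [-8, -8], so an eigenvector is (1, -1).
For λ=4: (A-λI) row 1 is [-16, -8], so an eigenvector is (1, -2).
General solution: C_1e^(-4t)(1,-1) + C_2e^(4t)(1,-2).

x(t) = C_1e^(-4t) + C_2e^(4t), z(t) = -C_1e^(-4t) - 2C_2e^(4t)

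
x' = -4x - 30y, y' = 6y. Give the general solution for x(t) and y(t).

Coefficient matrix A = [[-4, -30], [0, 6]].
Characteristic polynomial det(A - λI) = λ^2 - 2λ - 24 = 0.
Eigenvalues λ = 6, -4.
For λ=6: (A-λI) row 1 is [-10, -30], so an eigenvector is (-3, 1).
For λ=-4: (A-λI) row 1 is [0, -30], so an eigenvector is (-1, 0).
General solution: C_1e^(6t)(-3,1) + C_2e^(-4t)(-1,0).

x(t) = -3C_1e^(6t) - C_2e^(-4t), y(t) = C_1e^(6t)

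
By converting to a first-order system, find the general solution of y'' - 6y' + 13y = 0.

y(t) = C_1e^(3t)cos(2t) + C_2e^(3t)sin(2t)

Let x_1 = y, x_2 = y'. Then x_1' = x_2 and x_2' = -13x_1 + 6x_2.
A = [[0,1],[-13,6]]; det(A-λI) = λ^2 - 6λ + 13.
Eigenvalues λ = 3 ± 2i.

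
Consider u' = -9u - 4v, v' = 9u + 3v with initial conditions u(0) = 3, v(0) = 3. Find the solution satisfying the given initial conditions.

Coefficient matrix A = [[-9, -4], [9, 3]].
Characteristic polynomial det(A - λI) = λ^2 + 6λ + 9 = 0.
Single eigenvalue λ = -3 with algebraic multiplicity 2.
Eigenvector v = (2,-3); generalized eigenvector w with (A-λI)w=v is (-1,1).
General solution: e^(-3t)[K_1·v + K_2·(t·v + w)].
Applying u(0)=3, v(0)=3 gives K_1=-6, K_2=-15.

u(t) = -30te^(-3t) + 3e^(-3t), v(t) = 45te^(-3t) + 3e^(-3t)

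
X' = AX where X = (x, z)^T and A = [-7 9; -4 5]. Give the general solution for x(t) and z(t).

x(t) = -3K_1e^(-t) - 3K_2te^(-t) - K_2e^(-t), z(t) = -2K_1e^(-t) - 2K_2te^(-t) - K_2e^(-t)

Coefficient matrix A = [[-7, 9], [-4, 5]].
Characteristic polynomial det(A - λI) = λ^2 + 2λ + 1 = 0.
Single eigenvalue λ = -1 with algebraic multiplicity 2.
Eigenvector v = (-3,-2); generalized eigenvector w with (A-λI)w=v is (-1,-1).
General solution: e^(-t)[K_1·v + K_2·(t·v + w)].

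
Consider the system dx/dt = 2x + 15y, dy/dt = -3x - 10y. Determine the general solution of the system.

x(t) = K_1e^(-4t)sin(3t) - 2K_1e^(-4t)cos(3t) - 2K_2e^(-4t)sin(3t) - K_2e^(-4t)cos(3t), y(t) = K_1e^(-4t)cos(3t) + K_2e^(-4t)sin(3t)

Coefficient matrix A = [[2, 15], [-3, -10]].
Characteristic polynomial det(A - λI) = λ^2 + 8λ + 25 = 0.
Eigenvalues λ = -4 ± 3i (complex conjugate pair).
For λ=-4+3i: an eigenvector is (-2,1) - i(1,0) = (-2 - i, 1).
A real fundamental pair from Re and Im of e^((-4+3i)t)v: X_1 = e^(-4t)(cos(3t)·(-2,1) + sin(3t)·(1,0)), X_2 = e^(-4t)(sin(3t)·(-2,1) - cos(3t)·(1,0)).
General solution: K_1X_1 + K_2X_2.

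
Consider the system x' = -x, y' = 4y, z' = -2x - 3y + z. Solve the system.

x(t) = C_1e^(-t), y(t) = C_2e^(4t), z(t) = C_1e^(-t) - C_2e^(4t) + C_3e^(t)

Coefficient matrix A = [[-1, 0, 0], [0, 4, 0], [-2, -3, 1]].
det(A - λI) = 0 gives eigenvalues λ = -1, 4, 1.
For λ=-1: eigenvector (1,0,1).
For λ=4: eigenvector (0,1,-1).
For λ=1: eigenvector (0,0,1).
General solution: C_1e^(-t)(1,0,1) + C_2e^(4t)(0,1,-1) + C_3e^(t)(0,0,1).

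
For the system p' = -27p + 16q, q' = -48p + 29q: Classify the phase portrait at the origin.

saddle

A = [[-27,16],[-48,29]]; det(A-λI) = λ^2 - 2λ - 15.
λ = -3, 5: opposite signs.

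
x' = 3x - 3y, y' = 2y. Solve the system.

Coefficient matrix A = [[3, -3], [0, 2]].
Characteristic polynomial det(A - λI) = λ^2 - 5λ + 6 = 0.
Eigenvalues λ = 2, 3.
For λ=2: (A-λI) row 1 is [1, -3], so an eigenvector is (3, 1).
For λ=3: (A-λI) row 1 is [0, -3], so an eigenvector is (-1, 0).
General solution: K_1e^(2t)(3,1) + K_2e^(3t)(-1,0).

x(t) = 3K_1e^(2t) - K_2e^(3t), y(t) = K_1e^(2t)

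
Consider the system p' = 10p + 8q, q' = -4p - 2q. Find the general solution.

Coefficient matrix A = [[10, 8], [-4, -2]].
Characteristic polynomial det(A - λI) = λ^2 - 8λ + 12 = 0.
Eigenvalues λ = 6, 2.
For λ=6: (A-λI) row 1 is [4, 8], so an eigenvector is (-2, 1).
For λ=2: (A-λI) row 1 is [8, 8], so an eigenvector is (-1, 1).
General solution: C_1e^(6t)(-2,1) + C_2e^(2t)(-1,1).

p(t) = -2C_1e^(6t) - C_2e^(2t), q(t) = C_1e^(6t) + C_2e^(2t)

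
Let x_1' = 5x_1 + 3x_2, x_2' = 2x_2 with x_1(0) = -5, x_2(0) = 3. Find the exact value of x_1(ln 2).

-76

A = [[5,3],[0,2]]; eigenvalues λ = 2, 5.
Eigenvectors: (-1,1) for λ=2, (-1,0) for λ=5.
From the initial condition, c_1 = 3, c_2 = 2.
x_1(ln 2) = (3)(2^2)(-1) + (2)(2^5)(-1) = -76.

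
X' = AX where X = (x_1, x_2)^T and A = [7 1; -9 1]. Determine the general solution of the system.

x_1(t) = K_1e^(4t) + K_2te^(4t), x_2(t) = -3K_1e^(4t) - 3K_2te^(4t) + K_2e^(4t)

Coefficient matrix A = [[7, 1], [-9, 1]].
Characteristic polynomial det(A - λI) = λ^2 - 8λ + 16 = 0.
Single eigenvalue λ = 4 with algebraic multiplicity 2.
Eigenvector v = (1,-3); generalized eigenvector w with (A-λI)w=v is (0,1).
General solution: e^(4t)[K_1·v + K_2·(t·v + w)].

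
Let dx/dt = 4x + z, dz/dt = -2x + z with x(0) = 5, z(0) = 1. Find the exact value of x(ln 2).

64

A = [[4,1],[-2,1]]; eigenvalues λ = 3, 2.
Eigenvectors: (1,-1) for λ=3, (-1,2) for λ=2.
From the initial condition, c_1 = 11, c_2 = 6.
x(ln 2) = (11)(2^3)(1) + (6)(2^2)(-1) = 64.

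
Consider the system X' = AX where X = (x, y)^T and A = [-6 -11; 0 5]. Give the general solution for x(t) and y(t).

Coefficient matrix A = [[-6, -11], [0, 5]].
Characteristic polynomial det(A - λI) = λ^2 + λ - 30 = 0.
Eigenvalues λ = 5, -6.
For λ=5: (A-λI) row 1 is [-11, -11], so an eigenvector is (-1, 1).
For λ=-6: (A-λI) row 1 is [0, -11], so an eigenvector is (-1, 0).
General solution: C_1e^(5t)(-1,1) + C_2e^(-6t)(-1,0).

x(t) = -C_1e^(5t) - C_2e^(-6t), y(t) = C_1e^(5t)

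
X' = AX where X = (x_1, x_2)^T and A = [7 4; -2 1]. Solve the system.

x_1(t) = 2K_1e^(5t) + K_2e^(3t), x_2(t) = -K_1e^(5t) - K_2e^(3t)

Coefficient matrix A = [[7, 4], [-2, 1]].
Characteristic polynomial det(A - λI) = λ^2 - 8λ + 15 = 0.
Eigenvalues λ = 5, 3.
For λ=5: (A-λI) row 1 is [2, 4], so an eigenvector is (2, -1).
For λ=3: (A-λI) row 1 is [4, 4], so an eigenvector is (1, -1).
General solution: K_1e^(5t)(2,-1) + K_2e^(3t)(1,-1).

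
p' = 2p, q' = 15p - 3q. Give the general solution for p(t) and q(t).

p(t) = K_2e^(2t), q(t) = K_1e^(-3t) + 3K_2e^(2t)

Coefficient matrix A = [[2, 0], [15, -3]].
Characteristic polynomial det(A - λI) = λ^2 + λ - 6 = 0.
Eigenvalues λ = -3, 2.
For λ=-3: (A-λI) row 1 is [5, 0], so an eigenvector is (0, 1).
For λ=2: (A-λI) row 2 is [15, -5], so an eigenvector is (1, 3).
General solution: K_1e^(-3t)(0,1) + K_2e^(2t)(1,3).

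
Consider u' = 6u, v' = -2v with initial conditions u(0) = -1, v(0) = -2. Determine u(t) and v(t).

u(t) = -e^(6t), v(t) = -2e^(-2t)

Coefficient matrix A = [[6, 0], [0, -2]].
Characteristic polynomial det(A - λI) = λ^2 - 4λ - 12 = 0.
Eigenvalues λ = -2, 6.
For λ=-2: (A-λI) row 1 is [8, 0], so an eigenvector is (0, 1).
For λ=6: (A-λI) row 2 is [0, -8], so an eigenvector is (-1, 0).
General solution: c_1e^(-2t)(0,1) + c_2e^(6t)(-1,0).
Applying u(0)=-1, v(0)=-2 gives c_1=-2, c_2=1.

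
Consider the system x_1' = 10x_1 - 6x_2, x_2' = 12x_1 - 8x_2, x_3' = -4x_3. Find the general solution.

Coefficient matrix A = [[10, -6, 0], [12, -8, 0], [0, 0, -4]].
det(A - λI) = 0 gives eigenvalues λ = -2, -4, 4.
For λ=-2: eigenvector (1,2,0).
For λ=-4: eigenvector (0,0,1).
For λ=4: eigenvector (1,1,0).
General solution: c_1e^(-2t)(1,2,0) + c_2e^(-4t)(0,0,1) + c_3e^(4t)(1,1,0).

x_1(t) = c_1e^(-2t) + c_3e^(4t), x_2(t) = 2c_1e^(-2t) + c_3e^(4t), x_3(t) = c_2e^(-4t)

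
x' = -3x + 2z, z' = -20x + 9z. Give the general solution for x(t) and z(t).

Coefficient matrix A = [[-3, 2], [-20, 9]].
Characteristic polynomial det(A - λI) = λ^2 - 6λ + 13 = 0.
Eigenvalues λ = 3 ± 2i (complex conjugate pair).
For λ=3+2i: an eigenvector is (0,-1) - i(-1,-3) = (0 + i, -1 + 3i).
A real fundamental pair from Re and Im of e^((3+2i)t)v: X_1 = e^(3t)(cos(2t)·(0,-1) + sin(2t)·(-1,-3)), X_2 = e^(3t)(sin(2t)·(0,-1) - cos(2t)·(-1,-3)).
General solution: c_1X_1 + c_2X_2.

x(t) = -c_1e^(3t)sin(2t) + c_2e^(3t)cos(2t), z(t) = -3c_1e^(3t)sin(2t) - c_1e^(3t)cos(2t) - c_2e^(3t)sin(2t) + 3c_2e^(3t)cos(2t)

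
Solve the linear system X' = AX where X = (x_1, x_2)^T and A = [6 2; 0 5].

x_1(t) = -K_1e^(6t) + 2K_2e^(5t), x_2(t) = -K_2e^(5t)

Coefficient matrix A = [[6, 2], [0, 5]].
Characteristic polynomial det(A - λI) = λ^2 - 11λ + 30 = 0.
Eigenvalues λ = 6, 5.
For λ=6: (A-λI) row 1 is [0, 2], so an eigenvector is (-1, 0).
For λ=5: (A-λI) row 1 is [1, 2], so an eigenvector is (2, -1).
General solution: K_1e^(6t)(-1,0) + K_2e^(5t)(2,-1).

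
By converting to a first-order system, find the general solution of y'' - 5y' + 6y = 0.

y(t) = K_1e^(2t) + K_2e^(3t)

Let x_1 = y, x_2 = y'. Then x_1' = x_2 and x_2' = -6x_1 + 5x_2.
A = [[0,1],[-6,5]]; det(A-λI) = λ^2 - 5λ + 6.
Eigenvalues λ = 2, 3 with eigenvectors (1,2), (1,3).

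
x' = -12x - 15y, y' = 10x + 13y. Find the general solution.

x(t) = c_1e^(3t) - 3c_2e^(-2t), y(t) = -c_1e^(3t) + 2c_2e^(-2t)

Coefficient matrix A = [[-12, -15], [10, 13]].
Characteristic polynomial det(A - λI) = λ^2 - λ - 6 = 0.
Eigenvalues λ = 3, -2.
For λ=3: (A-λI) row 1 is [-15, -15], so an eigenvector is (1, -1).
For λ=-2: (A-λI) row 1 is [-10, -15], so an eigenvector is (-3, 2).
General solution: c_1e^(3t)(1,-1) + c_2e^(-2t)(-3,2).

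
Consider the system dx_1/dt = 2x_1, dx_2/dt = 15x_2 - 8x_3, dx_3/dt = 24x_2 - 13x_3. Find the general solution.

Coefficient matrix A = [[2, 0, 0], [0, 15, -8], [0, 24, -13]].
det(A - λI) = 0 gives eigenvalues λ = -1, 2, 3.
For λ=-1: eigenvector (0,-1,-2).
For λ=2: eigenvector (1,0,0).
For λ=3: eigenvector (0,2,3).
General solution: K_1e^(-t)(0,-1,-2) + K_2e^(2t)(1,0,0) + K_3e^(3t)(0,2,3).

x_1(t) = K_2e^(2t), x_2(t) = -K_1e^(-t) + 2K_3e^(3t), x_3(t) = -2K_1e^(-t) + 3K_3e^(3t)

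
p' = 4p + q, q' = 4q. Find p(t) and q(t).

Coefficient matrix A = [[4, 1], [0, 4]].
Characteristic polynomial det(A - λI) = λ^2 - 8λ + 16 = 0.
Single eigenvalue λ = 4 with algebraic multiplicity 2.
Eigenvector v = (-1,0); generalized eigenvector w with (A-λI)w=v is (-3,-1).
General solution: e^(4t)[K_1·v + K_2·(t·v + w)].

p(t) = -K_1e^(4t) - K_2te^(4t) - 3K_2e^(4t), q(t) = -K_2e^(4t)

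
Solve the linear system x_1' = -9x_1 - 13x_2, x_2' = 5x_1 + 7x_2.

x_1(t) = -3c_1e^(-t)sin(t) + 2c_1e^(-t)cos(t) + 2c_2e^(-t)sin(t) + 3c_2e^(-t)cos(t), x_2(t) = 2c_1e^(-t)sin(t) - c_1e^(-t)cos(t) - c_2e^(-t)sin(t) - 2c_2e^(-t)cos(t)

Coefficient matrix A = [[-9, -13], [5, 7]].
Characteristic polynomial det(A - λI) = λ^2 + 2λ + 2 = 0.
Eigenvalues λ = -1 ± i (complex conjugate pair).
For λ=-1+i: an eigenvector is (2,-1) - i(-3,2) = (2 + 3i, -1 - 2i).
A real fundamental pair from Re and Im of e^((-1+i)t)v: X_1 = e^(-t)(cos(t)·(2,-1) + sin(t)·(-3,2)), X_2 = e^(-t)(sin(t)·(2,-1) - cos(t)·(-3,2)).
General solution: c_1X_1 + c_2X_2.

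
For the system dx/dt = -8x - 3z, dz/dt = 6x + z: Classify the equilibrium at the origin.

stable node

A = [[-8,-3],[6,1]]; det(A-λI) = λ^2 + 7λ + 10.
λ = -2, -5: both negative.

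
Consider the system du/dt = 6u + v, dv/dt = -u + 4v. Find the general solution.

Coefficient matrix A = [[6, 1], [-1, 4]].
Characteristic polynomial det(A - λI) = λ^2 - 10λ + 25 = 0.
Single eigenvalue λ = 5 with algebraic multiplicity 2.
Eigenvector v = (-1,1); generalized eigenvector w with (A-λI)w=v is (-2,1).
General solution: e^(5t)[c_1·v + c_2·(t·v + w)].

u(t) = -c_1e^(5t) - c_2te^(5t) - 2c_2e^(5t), v(t) = c_1e^(5t) + c_2te^(5t) + c_2e^(5t)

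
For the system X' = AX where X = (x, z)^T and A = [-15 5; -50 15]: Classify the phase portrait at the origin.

A = [[-15,5],[-50,15]]; det(A-λI) = λ^2 + 25.
λ = 0 ± 5i: zero real part.

center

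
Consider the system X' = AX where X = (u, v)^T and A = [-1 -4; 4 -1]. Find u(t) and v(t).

Coefficient matrix A = [[-1, -4], [4, -1]].
Characteristic polynomial det(A - λI) = λ^2 + 2λ + 17 = 0.
Eigenvalues λ = -1 ± 4i (complex conjugate pair).
For λ=-1+4i: an eigenvector is (0,1) - i(-1,0) = (0 + i, 1).
A real fundamental pair from Re and Im of e^((-1+4i)t)v: X_1 = e^(-t)(cos(4t)·(0,1) + sin(4t)·(-1,0)), X_2 = e^(-t)(sin(4t)·(0,1) - cos(4t)·(-1,0)).
General solution: K_1X_1 + K_2X_2.

u(t) = -K_1e^(-t)sin(4t) + K_2e^(-t)cos(4t), v(t) = K_1e^(-t)cos(4t) + K_2e^(-t)sin(4t)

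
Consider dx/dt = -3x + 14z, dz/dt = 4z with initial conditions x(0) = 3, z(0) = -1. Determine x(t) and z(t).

Coefficient matrix A = [[-3, 14], [0, 4]].
Characteristic polynomial det(A - λI) = λ^2 - λ - 12 = 0.
Eigenvalues λ = 4, -3.
For λ=4: (A-λI) row 1 is [-7, 14], so an eigenvector is (-2, -1).
For λ=-3: (A-λI) row 1 is [0, 14], so an eigenvector is (1, 0).
General solution: K_1e^(4t)(-2,-1) + K_2e^(-3t)(1,0).
Applying x(0)=3, z(0)=-1 gives K_1=1, K_2=5.

x(t) = -2e^(4t) + 5e^(-3t), z(t) = -e^(4t)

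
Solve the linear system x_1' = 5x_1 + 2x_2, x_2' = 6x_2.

x_1(t) = -2C_1e^(6t) - C_2e^(5t), x_2(t) = -C_1e^(6t)

Coefficient matrix A = [[5, 2], [0, 6]].
Characteristic polynomial det(A - λI) = λ^2 - 11λ + 30 = 0.
Eigenvalues λ = 6, 5.
For λ=6: (A-λI) row 1 is [-1, 2], so an eigenvector is (-2, -1).
For λ=5: (A-λI) row 1 is [0, 2], so an eigenvector is (-1, 0).
General solution: C_1e^(6t)(-2,-1) + C_2e^(5t)(-1,0).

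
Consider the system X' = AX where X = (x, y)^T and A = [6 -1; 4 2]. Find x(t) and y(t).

Coefficient matrix A = [[6, -1], [4, 2]].
Characteristic polynomial det(A - λI) = λ^2 - 8λ + 16 = 0.
Single eigenvalue λ = 4 with algebraic multiplicity 2.
Eigenvector v = (-1,-2); generalized eigenvector w with (A-λI)w=v is (-2,-3).
General solution: e^(4t)[C_1·v + C_2·(t·v + w)].

x(t) = -C_1e^(4t) - C_2te^(4t) - 2C_2e^(4t), y(t) = -2C_1e^(4t) - 2C_2te^(4t) - 3C_2e^(4t)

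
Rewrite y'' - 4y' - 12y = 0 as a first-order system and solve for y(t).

y(t) = K_1e^(6t) + K_2e^(-2t)

Let x_1 = y, x_2 = y'. Then x_1' = x_2 and x_2' = 12x_1 + 4x_2.
A = [[0,1],[12,4]]; det(A-λI) = λ^2 - 4λ - 12.
Eigenvalues λ = 6, -2 with eigenvectors (1,6), (1,-2).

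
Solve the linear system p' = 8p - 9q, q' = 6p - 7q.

p(t) = 3C_1e^(2t) - C_2e^(-t), q(t) = 2C_1e^(2t) - C_2e^(-t)

Coefficient matrix A = [[8, -9], [6, -7]].
Characteristic polynomial det(A - λI) = λ^2 - λ - 2 = 0.
Eigenvalues λ = 2, -1.
For λ=2: (A-λI) row 1 is [6, -9], so an eigenvector is (3, 2).
For λ=-1: (A-λI) row 1 is [9, -9], so an eigenvector is (-1, -1).
General solution: C_1e^(2t)(3,2) + C_2e^(-t)(-1,-1).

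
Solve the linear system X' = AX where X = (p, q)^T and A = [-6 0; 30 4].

p(t) = -c_2e^(-6t), q(t) = -c_1e^(4t) + 3c_2e^(-6t)

Coefficient matrix A = [[-6, 0], [30, 4]].
Characteristic polynomial det(A - λI) = λ^2 + 2λ - 24 = 0.
Eigenvalues λ = 4, -6.
For λ=4: (A-λI) row 1 is [-10, 0], so an eigenvector is (0, -1).
For λ=-6: (A-λI) row 2 is [30, 10], so an eigenvector is (-1, 3).
General solution: c_1e^(4t)(0,-1) + c_2e^(-6t)(-1,3).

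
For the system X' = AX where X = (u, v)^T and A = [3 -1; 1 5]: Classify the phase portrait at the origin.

A = [[3,-1],[1,5]]; det(A-λI) = λ^2 - 8λ + 16.
repeated λ = 4 with a single eigenvector.

unstable improper node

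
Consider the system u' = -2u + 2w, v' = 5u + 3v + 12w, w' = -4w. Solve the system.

Coefficient matrix A = [[-2, 0, 2], [5, 3, 12], [0, 0, -4]].
det(A - λI) = 0 gives eigenvalues λ = -2, 3, -4.
For λ=-2: eigenvector (1,-1,0).
For λ=3: eigenvector (0,1,0).
For λ=-4: eigenvector (-1,-1,1).
General solution: c_1e^(-2t)(1,-1,0) + c_2e^(3t)(0,1,0) + c_3e^(-4t)(-1,-1,1).

u(t) = c_1e^(-2t) - c_3e^(-4t), v(t) = -c_1e^(-2t) + c_2e^(3t) - c_3e^(-4t), w(t) = c_3e^(-4t)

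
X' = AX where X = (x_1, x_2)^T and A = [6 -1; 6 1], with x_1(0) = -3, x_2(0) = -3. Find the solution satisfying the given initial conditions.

Coefficient matrix A = [[6, -1], [6, 1]].
Characteristic polynomial det(A - λI) = λ^2 - 7λ + 12 = 0.
Eigenvalues λ = 4, 3.
For λ=4: (A-λI) row 1 is [2, -1], so an eigenvector is (1, 2).
For λ=3: (A-λI) row 1 is [3, -1], so an eigenvector is (1, 3).
General solution: C_1e^(4t)(1,2) + C_2e^(3t)(1,3).
Applying x_1(0)=-3, x_2(0)=-3 gives C_1=-6, C_2=3.

x_1(t) = -6e^(4t) + 3e^(3t), x_2(t) = -12e^(4t) + 9e^(3t)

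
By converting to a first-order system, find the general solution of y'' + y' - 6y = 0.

Let x_1 = y, x_2 = y'. Then x_1' = x_2 and x_2' = 6x_1 - x_2.
A = [[0,1],[6,-1]]; det(A-λI) = λ^2 + λ - 6.
Eigenvalues λ = 2, -3 with eigenvectors (1,2), (1,-3).

y(t) = C_1e^(2t) + C_2e^(-3t)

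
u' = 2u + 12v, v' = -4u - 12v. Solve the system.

u(t) = -2C_1e^(-4t) + 3C_2e^(-6t), v(t) = C_1e^(-4t) - 2C_2e^(-6t)

Coefficient matrix A = [[2, 12], [-4, -12]].
Characteristic polynomial det(A - λI) = λ^2 + 10λ + 24 = 0.
Eigenvalues λ = -4, -6.
For λ=-4: (A-λI) row 1 is [6, 12], so an eigenvector is (-2, 1).
For λ=-6: (A-λI) row 1 is [8, 12], so an eigenvector is (3, -2).
General solution: C_1e^(-4t)(-2,1) + C_2e^(-6t)(3,-2).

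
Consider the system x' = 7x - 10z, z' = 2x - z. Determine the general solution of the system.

x(t) = 2c_1e^(3t)sin(2t) + c_1e^(3t)cos(2t) + c_2e^(3t)sin(2t) - 2c_2e^(3t)cos(2t), z(t) = c_1e^(3t)sin(2t) - c_2e^(3t)cos(2t)

Coefficient matrix A = [[7, -10], [2, -1]].
Characteristic polynomial det(A - λI) = λ^2 - 6λ + 13 = 0.
Eigenvalues λ = 3 ± 2i (complex conjugate pair).
For λ=3+2i: an eigenvector is (1,0) - i(2,1) = (1 - 2i, 0 - i).
A real fundamental pair from Re and Im of e^((3+2i)t)v: X_1 = e^(3t)(cos(2t)·(1,0) + sin(2t)·(2,1)), X_2 = e^(3t)(sin(2t)·(1,0) - cos(2t)·(2,1)).
General solution: c_1X_1 + c_2X_2.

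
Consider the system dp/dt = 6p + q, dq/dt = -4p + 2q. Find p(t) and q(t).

Coefficient matrix A = [[6, 1], [-4, 2]].
Characteristic polynomial det(A - λI) = λ^2 - 8λ + 16 = 0.
Single eigenvalue λ = 4 with algebraic multiplicity 2.
Eigenvector v = (1,-2); generalized eigenvector w with (A-λI)w=v is (-1,3).
General solution: e^(4t)[K_1·v + K_2·(t·v + w)].

p(t) = K_1e^(4t) + K_2te^(4t) - K_2e^(4t), q(t) = -2K_1e^(4t) - 2K_2te^(4t) + 3K_2e^(4t)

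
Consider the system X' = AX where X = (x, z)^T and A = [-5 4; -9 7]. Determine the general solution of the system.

x(t) = -2K_1e^(t) - 2K_2te^(t) + K_2e^(t), z(t) = -3K_1e^(t) - 3K_2te^(t) + K_2e^(t)

Coefficient matrix A = [[-5, 4], [-9, 7]].
Characteristic polynomial det(A - λI) = λ^2 - 2λ + 1 = 0.
Single eigenvalue λ = 1 with algebraic multiplicity 2.
Eigenvector v = (-2,-3); generalized eigenvector w with (A-λI)w=v is (1,1).
General solution: e^(t)[K_1·v + K_2·(t·v + w)].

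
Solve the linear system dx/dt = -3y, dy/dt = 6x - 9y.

x(t) = -K_1e^(-6t) + K_2e^(-3t), y(t) = -2K_1e^(-6t) + K_2e^(-3t)

Coefficient matrix A = [[0, -3], [6, -9]].
Characteristic polynomial det(A - λI) = λ^2 + 9λ + 18 = 0.
Eigenvalues λ = -6, -3.
For λ=-6: (A-λI) row 1 is [6, -3], so an eigenvector is (-1, -2).
For λ=-3: (A-λI) row 1 is [3, -3], so an eigenvector is (1, 1).
General solution: K_1e^(-6t)(-1,-2) + K_2e^(-3t)(1,1).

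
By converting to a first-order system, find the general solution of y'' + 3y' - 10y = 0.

y(t) = c_1e^(2t) + c_2e^(-5t)

Let x_1 = y, x_2 = y'. Then x_1' = x_2 and x_2' = 10x_1 - 3x_2.
A = [[0,1],[10,-3]]; det(A-λI) = λ^2 + 3λ - 10.
Eigenvalues λ = 2, -5 with eigenvectors (1,2), (1,-5).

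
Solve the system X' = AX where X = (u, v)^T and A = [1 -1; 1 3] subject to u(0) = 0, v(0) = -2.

Coefficient matrix A = [[1, -1], [1, 3]].
Characteristic polynomial det(A - λI) = λ^2 - 4λ + 4 = 0.
Single eigenvalue λ = 2 with algebraic multiplicity 2.
Eigenvector v = (-1,1); generalized eigenvector w with (A-λI)w=v is (3,-2).
General solution: e^(2t)[C_1·v + C_2·(t·v + w)].
Applying u(0)=0, v(0)=-2 gives C_1=-6, C_2=-2.

u(t) = 2te^(2t), v(t) = -2te^(2t) - 2e^(2t)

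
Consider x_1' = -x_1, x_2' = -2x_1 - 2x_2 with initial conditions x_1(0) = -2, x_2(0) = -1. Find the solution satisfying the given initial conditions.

x_1(t) = -2e^(-t), x_2(t) = 4e^(-t) - 5e^(-2t)

Coefficient matrix A = [[-1, 0], [-2, -2]].
Characteristic polynomial det(A - λI) = λ^2 + 3λ + 2 = 0.
Eigenvalues λ = -2, -1.
For λ=-2: (A-λI) row 1 is [1, 0], so an eigenvector is (0, -1).
For λ=-1: (A-λI) row 2 is [-2, -1], so an eigenvector is (-1, 2).
General solution: C_1e^(-2t)(0,-1) + C_2e^(-t)(-1,2).
Applying x_1(0)=-2, x_2(0)=-1 gives C_1=5, C_2=2.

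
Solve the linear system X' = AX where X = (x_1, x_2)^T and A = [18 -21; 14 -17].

x_1(t) = K_1e^(-3t) - 3K_2e^(4t), x_2(t) = K_1e^(-3t) - 2K_2e^(4t)

Coefficient matrix A = [[18, -21], [14, -17]].
Characteristic polynomial det(A - λI) = λ^2 - λ - 12 = 0.
Eigenvalues λ = -3, 4.
For λ=-3: (A-λI) row 1 is [21, -21], so an eigenvector is (1, 1).
For λ=4: (A-λI) row 1 is [14, -21], so an eigenvector is (-3, -2).
General solution: K_1e^(-3t)(1,1) + K_2e^(4t)(-3,-2).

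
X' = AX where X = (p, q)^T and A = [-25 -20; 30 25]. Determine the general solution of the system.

Coefficient matrix A = [[-25, -20], [30, 25]].
Characteristic polynomial det(A - λI) = λ^2 - 25 = 0.
Eigenvalues λ = -5, 5.
For λ=-5: (A-λI) row 1 is [-20, -20], so an eigenvector is (1, -1).
For λ=5: (A-λI) row 1 is [-30, -20], so an eigenvector is (2, -3).
General solution: c_1e^(-5t)(1,-1) + c_2e^(5t)(2,-3).

p(t) = c_1e^(-5t) + 2c_2e^(5t), q(t) = -c_1e^(-5t) - 3c_2e^(5t)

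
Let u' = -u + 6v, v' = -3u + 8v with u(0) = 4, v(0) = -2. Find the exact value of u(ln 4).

A = [[-1,6],[-3,8]]; eigenvalues λ = 5, 2.
Eigenvectors: (1,1) for λ=5, (-2,-1) for λ=2.
From the initial condition, c_1 = -8, c_2 = -6.
u(ln 4) = (-8)(4^5)(1) + (-6)(4^2)(-2) = -8000.

-8000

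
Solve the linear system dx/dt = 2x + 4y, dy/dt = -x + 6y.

Coefficient matrix A = [[2, 4], [-1, 6]].
Characteristic polynomial det(A - λI) = λ^2 - 8λ + 16 = 0.
Single eigenvalue λ = 4 with algebraic multiplicity 2.
Eigenvector v = (2,1); generalized eigenvector w with (A-λI)w=v is (3,2).
General solution: e^(4t)[c_1·v + c_2·(t·v + w)].

x(t) = 2c_1e^(4t) + 2c_2te^(4t) + 3c_2e^(4t), y(t) = c_1e^(4t) + c_2te^(4t) + 2c_2e^(4t)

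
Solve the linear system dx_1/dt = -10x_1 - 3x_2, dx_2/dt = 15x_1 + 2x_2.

x_1(t) = K_1e^(-4t)cos(3t) + K_2e^(-4t)sin(3t), x_2(t) = K_1e^(-4t)sin(3t) - 2K_1e^(-4t)cos(3t) - 2K_2e^(-4t)sin(3t) - K_2e^(-4t)cos(3t)

Coefficient matrix A = [[-10, -3], [15, 2]].
Characteristic polynomial det(A - λI) = λ^2 + 8λ + 25 = 0.
Eigenvalues λ = -4 ± 3i (complex conjugate pair).
For λ=-4+3i: an eigenvector is (1,-2) - i(0,1) = (1, -2 - i).
A real fundamental pair from Re and Im of e^((-4+3i)t)v: X_1 = e^(-4t)(cos(3t)·(1,-2) + sin(3t)·(0,1)), X_2 = e^(-4t)(sin(3t)·(1,-2) - cos(3t)·(0,1)).
General solution: K_1X_1 + K_2X_2.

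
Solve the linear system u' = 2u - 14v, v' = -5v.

u(t) = 2c_1e^(-5t) - c_2e^(2t), v(t) = c_1e^(-5t)

Coefficient matrix A = [[2, -14], [0, -5]].
Characteristic polynomial det(A - λI) = λ^2 + 3λ - 10 = 0.
Eigenvalues λ = -5, 2.
For λ=-5: (A-λI) row 1 is [7, -14], so an eigenvector is (2, 1).
For λ=2: (A-λI) row 1 is [0, -14], so an eigenvector is (-1, 0).
General solution: c_1e^(-5t)(2,1) + c_2e^(2t)(-1,0).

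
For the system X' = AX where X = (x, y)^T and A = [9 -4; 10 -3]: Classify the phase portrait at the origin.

A = [[9,-4],[10,-3]]; det(A-λI) = λ^2 - 6λ + 13.
λ = 3 ± 2i: positive real part.

unstable spiral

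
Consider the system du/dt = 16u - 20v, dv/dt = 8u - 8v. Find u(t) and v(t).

Coefficient matrix A = [[16, -20], [8, -8]].
Characteristic polynomial det(A - λI) = λ^2 - 8λ + 32 = 0.
Eigenvalues λ = 4 ± 4i (complex conjugate pair).
For λ=4+4i: an eigenvector is (1,1) - i(-2,-1) = (1 + 2i, 1 + i).
A real fundamental pair from Re and Im of e^((4+4i)t)v: X_1 = e^(4t)(cos(4t)·(1,1) + sin(4t)·(-2,-1)), X_2 = e^(4t)(sin(4t)·(1,1) - cos(4t)·(-2,-1)).
General solution: c_1X_1 + c_2X_2.

u(t) = -2c_1e^(4t)sin(4t) + c_1e^(4t)cos(4t) + c_2e^(4t)sin(4t) + 2c_2e^(4t)cos(4t), v(t) = -c_1e^(4t)sin(4t) + c_1e^(4t)cos(4t) + c_2e^(4t)sin(4t) + c_2e^(4t)cos(4t)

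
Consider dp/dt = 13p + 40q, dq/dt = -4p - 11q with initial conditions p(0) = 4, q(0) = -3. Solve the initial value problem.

p(t) = -18e^(t)sin(4t) + 4e^(t)cos(4t), q(t) = 5e^(t)sin(4t) - 3e^(t)cos(4t)

Coefficient matrix A = [[13, 40], [-4, -11]].
Characteristic polynomial det(A - λI) = λ^2 - 2λ + 17 = 0.
Eigenvalues λ = 1 ± 4i (complex conjugate pair).
For λ=1+4i: an eigenvector is (1,0) - i(3,-1) = (1 - 3i, 0 + i).
A real fundamental pair from Re and Im of e^((1+4i)t)v: X_1 = e^(t)(cos(4t)·(1,0) + sin(4t)·(3,-1)), X_2 = e^(t)(sin(4t)·(1,0) - cos(4t)·(3,-1)).
General solution: c_1X_1 + c_2X_2.
Applying p(0)=4, q(0)=-3 gives c_1=-5, c_2=-3.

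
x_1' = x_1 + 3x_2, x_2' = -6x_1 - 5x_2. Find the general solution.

Coefficient matrix A = [[1, 3], [-6, -5]].
Characteristic polynomial det(A - λI) = λ^2 + 4λ + 13 = 0.
Eigenvalues λ = -2 ± 3i (complex conjugate pair).
For λ=-2+3i: an eigenvector is (1,-1) - i(0,-1) = (1, -1 + i).
A real fundamental pair from Re and Im of e^((-2+3i)t)v: X_1 = e^(-2t)(cos(3t)·(1,-1) + sin(3t)·(0,-1)), X_2 = e^(-2t)(sin(3t)·(1,-1) - cos(3t)·(0,-1)).
General solution: K_1X_1 + K_2X_2.

x_1(t) = K_1e^(-2t)cos(3t) + K_2e^(-2t)sin(3t), x_2(t) = -K_1e^(-2t)sin(3t) - K_1e^(-2t)cos(3t) - K_2e^(-2t)sin(3t) + K_2e^(-2t)cos(3t)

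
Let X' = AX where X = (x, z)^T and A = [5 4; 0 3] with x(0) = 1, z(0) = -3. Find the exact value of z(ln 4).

A = [[5,4],[0,3]]; eigenvalues λ = 3, 5.
Eigenvectors: (-2,1) for λ=3, (1,0) for λ=5.
From the initial condition, c_1 = -3, c_2 = -5.
z(ln 4) = (-3)(4^3)(1) + (-5)(4^5)(0) = -192.

-192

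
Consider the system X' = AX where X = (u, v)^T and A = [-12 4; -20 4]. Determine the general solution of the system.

u(t) = K_1e^(-4t)cos(4t) + K_2e^(-4t)sin(4t), v(t) = -K_1e^(-4t)sin(4t) + 2K_1e^(-4t)cos(4t) + 2K_2e^(-4t)sin(4t) + K_2e^(-4t)cos(4t)

Coefficient matrix A = [[-12, 4], [-20, 4]].
Characteristic polynomial det(A - λI) = λ^2 + 8λ + 32 = 0.
Eigenvalues λ = -4 ± 4i (complex conjugate pair).
For λ=-4+4i: an eigenvector is (1,2) - i(0,-1) = (1, 2 + i).
A real fundamental pair from Re and Im of e^((-4+4i)t)v: X_1 = e^(-4t)(cos(4t)·(1,2) + sin(4t)·(0,-1)), X_2 = e^(-4t)(sin(4t)·(1,2) - cos(4t)·(0,-1)).
General solution: K_1X_1 + K_2X_2.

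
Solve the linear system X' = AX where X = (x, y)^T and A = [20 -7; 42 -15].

Coefficient matrix A = [[20, -7], [42, -15]].
Characteristic polynomial det(A - λI) = λ^2 - 5λ - 6 = 0.
Eigenvalues λ = 6, -1.
For λ=6: (A-λI) row 1 is [14, -7], so an eigenvector is (1, 2).
For λ=-1: (A-λI) row 1 is [21, -7], so an eigenvector is (1, 3).
General solution: c_1e^(6t)(1,2) + c_2e^(-t)(1,3).

x(t) = c_1e^(6t) + c_2e^(-t), y(t) = 2c_1e^(6t) + 3c_2e^(-t)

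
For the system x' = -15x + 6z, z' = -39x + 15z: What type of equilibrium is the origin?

A = [[-15,6],[-39,15]]; det(A-λI) = λ^2 + 9.
λ = 0 ± 3i: zero real part.

center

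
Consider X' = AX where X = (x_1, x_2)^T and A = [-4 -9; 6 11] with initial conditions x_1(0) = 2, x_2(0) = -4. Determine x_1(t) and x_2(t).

x_1(t) = 8e^(5t) - 6e^(2t), x_2(t) = -8e^(5t) + 4e^(2t)

Coefficient matrix A = [[-4, -9], [6, 11]].
Characteristic polynomial det(A - λI) = λ^2 - 7λ + 10 = 0.
Eigenvalues λ = 2, 5.
For λ=2: (A-λI) row 1 is [-6, -9], so an eigenvector is (3, -2).
For λ=5: (A-λI) row 1 is [-9, -9], so an eigenvector is (1, -1).
General solution: C_1e^(2t)(3,-2) + C_2e^(5t)(1,-1).
Applying x_1(0)=2, x_2(0)=-4 gives C_1=-2, C_2=8.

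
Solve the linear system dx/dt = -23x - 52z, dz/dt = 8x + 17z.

Coefficient matrix A = [[-23, -52], [8, 17]].
Characteristic polynomial det(A - λI) = λ^2 + 6λ + 25 = 0.
Eigenvalues λ = -3 ± 4i (complex conjugate pair).
For λ=-3+4i: an eigenvector is (-3,1) - i(2,-1) = (-3 - 2i, 1 + i).
A real fundamental pair from Re and Im of e^((-3+4i)t)v: X_1 = e^(-3t)(cos(4t)·(-3,1) + sin(4t)·(2,-1)), X_2 = e^(-3t)(sin(4t)·(-3,1) - cos(4t)·(2,-1)).
General solution: c_1X_1 + c_2X_2.

x(t) = 2c_1e^(-3t)sin(4t) - 3c_1e^(-3t)cos(4t) - 3c_2e^(-3t)sin(4t) - 2c_2e^(-3t)cos(4t), z(t) = -c_1e^(-3t)sin(4t) + c_1e^(-3t)cos(4t) + c_2e^(-3t)sin(4t) + c_2e^(-3t)cos(4t)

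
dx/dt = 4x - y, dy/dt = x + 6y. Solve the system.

x(t) = c_1e^(5t) + c_2te^(5t) - c_2e^(5t), y(t) = -c_1e^(5t) - c_2te^(5t)

Coefficient matrix A = [[4, -1], [1, 6]].
Characteristic polynomial det(A - λI) = λ^2 - 10λ + 25 = 0.
Single eigenvalue λ = 5 with algebraic multiplicity 2.
Eigenvector v = (1,-1); generalized eigenvector w with (A-λI)w=v is (-1,0).
General solution: e^(5t)[c_1·v + c_2·(t·v + w)].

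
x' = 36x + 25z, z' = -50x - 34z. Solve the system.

x(t) = -K_1e^(t)sin(5t) + 2K_1e^(t)cos(5t) + 2K_2e^(t)sin(5t) + K_2e^(t)cos(5t), z(t) = K_1e^(t)sin(5t) - 3K_1e^(t)cos(5t) - 3K_2e^(t)sin(5t) - K_2e^(t)cos(5t)

Coefficient matrix A = [[36, 25], [-50, -34]].
Characteristic polynomial det(A - λI) = λ^2 - 2λ + 26 = 0.
Eigenvalues λ = 1 ± 5i (complex conjugate pair).
For λ=1+5i: an eigenvector is (2,-3) - i(-1,1) = (2 + i, -3 - i).
A real fundamental pair from Re and Im of e^((1+5i)t)v: X_1 = e^(t)(cos(5t)·(2,-3) + sin(5t)·(-1,1)), X_2 = e^(t)(sin(5t)·(2,-3) - cos(5t)·(-1,1)).
General solution: K_1X_1 + K_2X_2.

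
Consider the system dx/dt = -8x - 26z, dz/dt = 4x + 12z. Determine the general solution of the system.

x(t) = -3C_1e^(2t)sin(2t) - 2C_1e^(2t)cos(2t) - 2C_2e^(2t)sin(2t) + 3C_2e^(2t)cos(2t), z(t) = C_1e^(2t)sin(2t) + C_1e^(2t)cos(2t) + C_2e^(2t)sin(2t) - C_2e^(2t)cos(2t)

Coefficient matrix A = [[-8, -26], [4, 12]].
Characteristic polynomial det(A - λI) = λ^2 - 4λ + 8 = 0.
Eigenvalues λ = 2 ± 2i (complex conjugate pair).
For λ=2+2i: an eigenvector is (-2,1) - i(-3,1) = (-2 + 3i, 1 - i).
A real fundamental pair from Re and Im of e^((2+2i)t)v: X_1 = e^(2t)(cos(2t)·(-2,1) + sin(2t)·(-3,1)), X_2 = e^(2t)(sin(2t)·(-2,1) - cos(2t)·(-3,1)).
General solution: C_1X_1 + C_2X_2.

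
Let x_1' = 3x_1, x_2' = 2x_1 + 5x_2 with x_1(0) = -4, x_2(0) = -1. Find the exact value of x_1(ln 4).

A = [[3,0],[2,5]]; eigenvalues λ = 5, 3.
Eigenvectors: (0,1) for λ=5, (1,-1) for λ=3.
From the initial condition, c_1 = -5, c_2 = -4.
x_1(ln 4) = (-5)(4^5)(0) + (-4)(4^3)(1) = -256.

-256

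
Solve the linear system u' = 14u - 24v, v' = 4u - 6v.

u(t) = 2C_1e^(2t) + 3C_2e^(6t), v(t) = C_1e^(2t) + C_2e^(6t)

Coefficient matrix A = [[14, -24], [4, -6]].
Characteristic polynomial det(A - λI) = λ^2 - 8λ + 12 = 0.
Eigenvalues λ = 2, 6.
For λ=2: (A-λI) row 1 is [12, -24], so an eigenvector is (2, 1).
For λ=6: (A-λI) row 1 is [8, -24], so an eigenvector is (3, 1).
General solution: C_1e^(2t)(2,1) + C_2e^(6t)(3,1).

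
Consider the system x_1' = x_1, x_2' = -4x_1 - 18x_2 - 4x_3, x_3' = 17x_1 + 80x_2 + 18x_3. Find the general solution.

Coefficient matrix A = [[1, 0, 0], [-4, -18, -4], [17, 80, 18]].
det(A - λI) = 0 gives eigenvalues λ = 1, -2, 2.
For λ=1: eigenvector (1,0,-1).
For λ=-2: eigenvector (0,1,-4).
For λ=2: eigenvector (0,1,-5).
General solution: K_1e^(t)(1,0,-1) + K_2e^(-2t)(0,1,-4) + K_3e^(2t)(0,1,-5).

x_1(t) = K_1e^(t), x_2(t) = K_2e^(-2t) + K_3e^(2t), x_3(t) = -K_1e^(t) - 4K_2e^(-2t) - 5K_3e^(2t)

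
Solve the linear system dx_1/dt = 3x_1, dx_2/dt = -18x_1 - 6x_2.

x_1(t) = c_2e^(3t), x_2(t) = c_1e^(-6t) - 2c_2e^(3t)

Coefficient matrix A = [[3, 0], [-18, -6]].
Characteristic polynomial det(A - λI) = λ^2 + 3λ - 18 = 0.
Eigenvalues λ = -6, 3.
For λ=-6: (A-λI) row 1 is [9, 0], so an eigenvector is (0, 1).
For λ=3: (A-λI) row 2 is [-18, -9], so an eigenvector is (1, -2).
General solution: c_1e^(-6t)(0,1) + c_2e^(3t)(1,-2).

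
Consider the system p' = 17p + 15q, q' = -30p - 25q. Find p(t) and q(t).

p(t) = 2C_1e^(-4t)sin(3t) + C_1e^(-4t)cos(3t) + C_2e^(-4t)sin(3t) - 2C_2e^(-4t)cos(3t), q(t) = -3C_1e^(-4t)sin(3t) - C_1e^(-4t)cos(3t) - C_2e^(-4t)sin(3t) + 3C_2e^(-4t)cos(3t)

Coefficient matrix A = [[17, 15], [-30, -25]].
Characteristic polynomial det(A - λI) = λ^2 + 8λ + 25 = 0.
Eigenvalues λ = -4 ± 3i (complex conjugate pair).
For λ=-4+3i: an eigenvector is (1,-1) - i(2,-3) = (1 - 2i, -1 + 3i).
A real fundamental pair from Re and Im of e^((-4+3i)t)v: X_1 = e^(-4t)(cos(3t)·(1,-1) + sin(3t)·(2,-3)), X_2 = e^(-4t)(sin(3t)·(1,-1) - cos(3t)·(2,-3)).
General solution: C_1X_1 + C_2X_2.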